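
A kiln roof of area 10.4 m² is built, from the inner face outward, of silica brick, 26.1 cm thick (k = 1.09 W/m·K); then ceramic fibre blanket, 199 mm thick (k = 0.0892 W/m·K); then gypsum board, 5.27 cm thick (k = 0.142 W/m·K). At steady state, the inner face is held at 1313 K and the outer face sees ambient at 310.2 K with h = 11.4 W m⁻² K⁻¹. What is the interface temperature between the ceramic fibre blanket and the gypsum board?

T = 467 K

Resistance network (inner→outer):
  R_silica brick = L/(kA) = 0.261/(1.09·10.4) = 0.02302 K/W
  R_ceramic fibre blanket = L/(kA) = 0.199/(0.0892·10.4) = 0.2145 K/W
  R_gypsum board = L/(kA) = 0.0527/(0.142·10.4) = 0.03569 K/W
  R_conv,out = 1/(hA) = 1/(11.4·10.4) = 0.008435 K/W
ΣR = 0.02302 + 0.2145 + 0.03569 + 0.008435 = 0.2816 K/W
Q = ΔT/ΣR = (1313 K − 310.2 K)/0.2816 = 3561 W
From the inner boundary to the ceramic fibre blanket/gypsum board interface, ΣR_partial = 0.2375 K/W.
T_interface = T_in − Q·ΣR_partial = 1313 K − (3561)(0.2375) = 467 K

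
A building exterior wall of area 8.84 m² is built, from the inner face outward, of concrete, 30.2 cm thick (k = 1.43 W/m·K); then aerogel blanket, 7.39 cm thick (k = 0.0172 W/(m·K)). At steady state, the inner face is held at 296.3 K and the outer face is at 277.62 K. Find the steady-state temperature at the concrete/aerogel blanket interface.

Resistance network (inner→outer):
  R_concrete = L/(kA) = 0.302/(1.43·8.84) = 0.02389 K/W
  R_aerogel blanket = L/(kA) = 0.0739/(0.0172·8.84) = 0.4860 K/W
ΣR = 0.02389 + 0.4860 = 0.5099 K/W
Q = ΔT/ΣR = (296.3 K − 277.62 K)/0.5099 = 36.63 W
From the inner boundary to the concrete/aerogel blanket interface, ΣR_partial = 0.02389 K/W.
T_interface = T_in − Q·ΣR_partial = 296.3 K − (36.63)(0.02389) = 295.4 K

T = 295.4 K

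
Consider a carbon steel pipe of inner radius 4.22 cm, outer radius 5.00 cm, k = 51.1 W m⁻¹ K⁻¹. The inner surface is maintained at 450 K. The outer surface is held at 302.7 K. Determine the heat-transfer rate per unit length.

Q' = 279 kW/m

Q' = 2πk·ΔT/ln(r₂/r₁) = 2π × 51.1 × 147.3 / ln(0.0500/0.0422) = 2.79×10^5 W/m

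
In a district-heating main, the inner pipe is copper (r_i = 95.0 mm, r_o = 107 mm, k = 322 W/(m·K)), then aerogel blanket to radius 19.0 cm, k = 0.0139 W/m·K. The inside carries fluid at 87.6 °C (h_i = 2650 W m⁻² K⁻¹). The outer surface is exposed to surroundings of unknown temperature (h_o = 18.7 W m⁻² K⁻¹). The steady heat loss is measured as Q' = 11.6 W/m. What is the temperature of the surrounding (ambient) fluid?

Series resistances:
  R'_conv,in = 1/(2πr h) = 1/(2π·0.0950·2650) = 6.322×10^-4 m·K/W
  R'_copper = ln(0.107/0.0950)/(2πk) = 0.1190/(2π·322) = 5.879×10^-5 m·K/W
  R'_aerogel blanket = ln(0.190/0.107)/(2πk) = 0.5742/(2π·0.0139) = 6.575 m·K/W
  R'_conv,out = 1/(2πr h) = 1/(2π·0.190·18.7) = 0.04479 m·K/W
ΣR = 6.620 m·K/W
ΔT = Q'·ΣR = 11.6 × 6.620 = 76.79 K
Heat flows outward, so T_out = T_in − ΔT = 87.6 − 76.79 = 10.8 °C

T_out = 10.8 °C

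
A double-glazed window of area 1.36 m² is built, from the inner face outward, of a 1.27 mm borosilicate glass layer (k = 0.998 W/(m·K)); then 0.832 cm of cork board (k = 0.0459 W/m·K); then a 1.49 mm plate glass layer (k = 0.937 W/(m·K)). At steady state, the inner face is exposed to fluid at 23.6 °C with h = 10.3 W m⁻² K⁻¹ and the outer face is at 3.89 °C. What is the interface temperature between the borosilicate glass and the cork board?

Series thermal resistances, inner to outer:
  R_conv,in = 1/(hA) = 1/(10.3·1.36) = 0.07139 K/W
  R_borosilicate glass = L/(kA) = 0.00127/(0.998·1.36) = 9.357×10^-4 K/W
  R_cork board = L/(kA) = 0.00832/(0.0459·1.36) = 0.1333 K/W
  R_plate glass = L/(kA) = 0.00149/(0.937·1.36) = 0.001169 K/W
ΣR = 0.07139 + 9.357×10^-4 + 0.1333 + 0.001169 = 0.2068 K/W
Q = ΔT/ΣR = (23.6 °C − 3.89 °C)/0.2068 = 95.31 W
From the inner boundary to the borosilicate glass/cork board interface, ΣR_partial = 0.07233 K/W.
T_interface = T_in − Q·ΣR_partial = 23.6 °C − (95.31)(0.07233) = 16.7 °C

T = 16.7 °C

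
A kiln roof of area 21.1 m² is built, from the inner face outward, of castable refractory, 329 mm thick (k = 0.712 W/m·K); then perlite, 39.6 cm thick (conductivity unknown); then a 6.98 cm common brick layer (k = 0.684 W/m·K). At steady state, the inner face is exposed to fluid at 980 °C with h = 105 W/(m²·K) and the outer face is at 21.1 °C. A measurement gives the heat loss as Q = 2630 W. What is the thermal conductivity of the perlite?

k = 0.0556 W/m·K

ΣR = ΔT/Q = |980 − 21.1|/2630 = 0.3646 K/W
Known resistances:
  R_conv,in = 1/(hA) = 1/(105·21.1) = 4.514×10^-4 K/W
  R_castable refractory = L/(kA) = 0.329/(0.712·21.1) = 0.02190 K/W
  R_common brick = L/(kA) = 0.0698/(0.684·21.1) = 0.004836 K/W
R_perlite = ΣR − ΣR_known = 0.3646 − 0.02719 = 0.3374 K/W
L/(kA) = 0.3374 ⇒ k = 0.396/(0.3374·21.1) = 0.0556 W/m·K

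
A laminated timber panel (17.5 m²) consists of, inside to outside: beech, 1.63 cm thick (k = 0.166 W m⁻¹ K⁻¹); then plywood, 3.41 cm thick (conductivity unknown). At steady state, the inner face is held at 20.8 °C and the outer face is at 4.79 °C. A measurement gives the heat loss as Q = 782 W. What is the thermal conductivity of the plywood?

k = 0.131 W/m·K

ΣR = ΔT/Q = |20.8 − 4.79|/782 = 0.02047 K/W
Known resistances:
  R_beech = L/(kA) = 0.0163/(0.166·17.5) = 0.005611 K/W
R_plywood = ΣR − ΣR_known = 0.02047 − 0.005611 = 0.01486 K/W
L/(kA) = 0.01486 ⇒ k = 0.0341/(0.01486·17.5) = 0.131 W/m·K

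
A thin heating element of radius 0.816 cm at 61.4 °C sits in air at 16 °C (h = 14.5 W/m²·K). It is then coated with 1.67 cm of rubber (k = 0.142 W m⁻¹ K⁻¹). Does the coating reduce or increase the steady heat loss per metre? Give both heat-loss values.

reduces: 33.8 → 26.9 W/m

Critical radius for a cylinder: r_cr = k/h = 0.00979 m = 0.979 cm.
Outer radius after coating: r₂ = 0.00816 + 0.0167 = 0.02486 m.
r₁ < r_cr < r₂: heat loss rises to a maximum at r_cr then falls. Whether the coating helps depends on whether Q(r₂) has dropped back below Q(r₁).
Bare: R = 1/(2πr₁h) = 1.345 m·K/W; Q = 45.4/1.345 = 33.8 W/m.
Coated: R = R_cond + R_conv = 1.690 m·K/W; Q = 45.4/1.690 = 26.9 W/m.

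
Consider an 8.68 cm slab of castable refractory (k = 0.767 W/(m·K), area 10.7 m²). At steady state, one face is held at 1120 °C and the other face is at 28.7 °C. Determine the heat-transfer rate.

Q = kA·ΔT/L = 0.767 × 10.7 × |1120 °C − 28.7 °C| / 0.0868 = 1.03×10^5 W

Q = 1.03×10^5 W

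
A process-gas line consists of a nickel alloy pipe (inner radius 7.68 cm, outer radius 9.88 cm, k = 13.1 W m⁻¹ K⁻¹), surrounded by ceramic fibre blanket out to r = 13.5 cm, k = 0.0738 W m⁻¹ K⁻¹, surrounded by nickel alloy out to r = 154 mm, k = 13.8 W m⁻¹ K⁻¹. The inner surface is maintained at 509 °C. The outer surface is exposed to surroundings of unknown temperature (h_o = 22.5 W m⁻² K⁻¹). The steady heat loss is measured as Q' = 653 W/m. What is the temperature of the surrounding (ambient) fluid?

Sum the resistances:
  R'_nickel alloy = ln(0.0988/0.0768)/(2πk) = 0.2519/(2π·13.1) = 0.003060 m·K/W
  R'_ceramic fibre blanket = ln(0.135/0.0988)/(2πk) = 0.3122/(2π·0.0738) = 0.6732 m·K/W
  R'_nickel alloy = ln(0.154/0.135)/(2πk) = 0.1317/(2π·13.8) = 0.001519 m·K/W
  R'_conv,out = 1/(2πr h) = 1/(2π·0.154·22.5) = 0.04593 m·K/W
ΣR = 0.7237 m·K/W
ΔT = Q'·ΣR = 653 × 0.7237 = 472.6 K
Heat flows outward, so T_out = T_in − ΔT = 509 − 472.6 = 36.4 °C

T_out = 36.4 °C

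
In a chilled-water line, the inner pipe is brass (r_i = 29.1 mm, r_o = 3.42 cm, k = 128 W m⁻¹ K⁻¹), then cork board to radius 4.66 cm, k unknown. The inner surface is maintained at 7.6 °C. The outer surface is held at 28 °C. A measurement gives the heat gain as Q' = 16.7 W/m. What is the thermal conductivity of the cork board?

k = 0.0403 W/m·K

ΣR = ΔT/Q' = |7.6 − 28|/16.7 = 1.222 m·K/W
Known resistances:
  R'_brass = ln(0.0342/0.0291)/(2πk) = 0.1615/(2π·128) = 2.008×10^-4 m·K/W
R_cork board = ΣR − ΣR_known = 1.222 − 2.008×10^-4 = 1.222 m·K/W
ln(r₂/r₁)/(2πk) = 1.222 ⇒ k = 0.3094/(2π·1.222) = 0.0403 W/m·K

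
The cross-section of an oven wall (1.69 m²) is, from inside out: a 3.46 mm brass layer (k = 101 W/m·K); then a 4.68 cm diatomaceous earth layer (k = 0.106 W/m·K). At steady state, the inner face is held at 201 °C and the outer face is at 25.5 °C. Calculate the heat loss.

Q = 672 W

Series thermal resistances, inner to outer:
  R_brass = L/(kA) = 0.00346/(101·1.69) = 2.027×10^-5 K/W
  R_diatomaceous earth = L/(kA) = 0.0468/(0.106·1.69) = 0.2612 K/W
ΣR = 2.027×10^-5 + 0.2612 = 0.2612 K/W
Q = ΔT/ΣR = (201 °C − 25.5 °C)/0.2612 = 672 W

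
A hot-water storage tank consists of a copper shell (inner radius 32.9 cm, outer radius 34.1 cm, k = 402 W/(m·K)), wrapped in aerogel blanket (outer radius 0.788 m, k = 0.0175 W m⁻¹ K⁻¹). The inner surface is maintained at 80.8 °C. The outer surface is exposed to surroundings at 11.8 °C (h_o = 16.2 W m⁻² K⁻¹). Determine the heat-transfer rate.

Treat each layer as a resistance in series:
  R_copper = (1/0.329 − 1/0.341)/(4πk) = 0.1070/(4π·402) = 2.117×10^-5 K/W
  R_aerogel blanket = (1/0.341 − 1/0.788)/(4πk) = 1.664/(4π·0.0175) = 7.564 K/W
  R_conv,out = 1/(4πr²h) = 1/(4π·0.788²·16.2) = 0.007911 K/W
ΣR = 2.117×10^-5 + 7.564 + 0.007911 = 7.572 K/W
Q = ΔT/ΣR = (80.8 °C − 11.8 °C)/7.572 = 9.11 W

Q = 9.11 W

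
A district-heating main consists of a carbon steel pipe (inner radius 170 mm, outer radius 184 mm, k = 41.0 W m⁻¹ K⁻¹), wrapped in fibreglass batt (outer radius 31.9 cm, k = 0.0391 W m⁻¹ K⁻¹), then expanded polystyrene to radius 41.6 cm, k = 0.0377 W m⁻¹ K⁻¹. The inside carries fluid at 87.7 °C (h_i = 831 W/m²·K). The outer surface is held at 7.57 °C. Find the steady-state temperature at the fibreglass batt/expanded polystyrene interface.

Series thermal resistances, inner to outer:
  R'_conv,in = 1/(2πr h) = 1/(2π·0.170·831) = 0.001127 m·K/W
  R'_carbon steel = ln(0.184/0.170)/(2πk) = 0.07914/(2π·41.0) = 3.072×10^-4 m·K/W
  R'_fibreglass batt = ln(0.319/0.184)/(2πk) = 0.5503/(2π·0.0391) = 2.240 m·K/W
  R'_expanded polystyrene = ln(0.416/0.319)/(2πk) = 0.2655/(2π·0.0377) = 1.121 m·K/W
ΣR = 0.001127 + 3.072×10^-4 + 2.240 + 1.121 = 3.362 m·K/W
Q' = ΔT/ΣR = (87.7 °C − 7.57 °C)/3.362 = 23.83 W/m
From the inner boundary to the fibreglass batt/expanded polystyrene interface, ΣR_partial = 2.241 m·K/W.
T_interface = T_in − Q'·ΣR_partial = 87.7 °C − (23.83)(2.241) = 34.3 °C

T = 34.3 °C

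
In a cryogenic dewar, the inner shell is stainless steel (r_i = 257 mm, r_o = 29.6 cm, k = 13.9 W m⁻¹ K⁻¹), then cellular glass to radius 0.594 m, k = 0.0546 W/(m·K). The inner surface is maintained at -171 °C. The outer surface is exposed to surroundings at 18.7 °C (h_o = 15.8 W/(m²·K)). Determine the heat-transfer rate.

Q = 76.3 W

Treat each layer as a resistance in series:
  R_stainless steel = (1/0.257 − 1/0.296)/(4πk) = 0.5127/(4π·13.9) = 0.002935 K/W
  R_cellular glass = (1/0.296 − 1/0.594)/(4πk) = 1.695/(4π·0.0546) = 2.470 K/W
  R_conv,out = 1/(4πr²h) = 1/(4π·0.594²·15.8) = 0.01427 K/W
ΣR = 0.002935 + 2.470 + 0.01427 = 2.487 K/W
Q = ΔT/ΣR = (-171 °C − 18.7 °C)/2.487 = -76.3 W
(Negative Q ⇒ heat flows inward; heat gain = 76.3 W.)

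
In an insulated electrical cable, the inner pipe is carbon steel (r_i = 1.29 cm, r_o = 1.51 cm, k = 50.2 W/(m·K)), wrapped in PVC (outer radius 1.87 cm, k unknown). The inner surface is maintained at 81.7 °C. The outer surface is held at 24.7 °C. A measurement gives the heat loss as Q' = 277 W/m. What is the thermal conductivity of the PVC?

ΣR = ΔT/Q' = |81.7 − 24.7|/277 = 0.2058 m·K/W
Known resistances:
  R'_carbon steel = ln(0.0151/0.0129)/(2πk) = 0.1575/(2π·50.2) = 4.992×10^-4 m·K/W
R_PVC = ΣR − ΣR_known = 0.2058 − 4.992×10^-4 = 0.2053 m·K/W
ln(r₂/r₁)/(2πk) = 0.2053 ⇒ k = 0.2138/(2π·0.2053) = 0.166 W/m·K

k = 0.166 W/m·K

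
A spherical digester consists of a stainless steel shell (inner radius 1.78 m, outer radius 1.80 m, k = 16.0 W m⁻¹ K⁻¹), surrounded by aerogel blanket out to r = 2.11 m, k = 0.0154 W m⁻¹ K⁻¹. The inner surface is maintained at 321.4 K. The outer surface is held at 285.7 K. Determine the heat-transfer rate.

Q = 84.6 W

Series thermal resistances, inner to outer:
  R_stainless steel = (1/1.78 − 1/1.80)/(4πk) = 0.006242/(4π·16.0) = 3.105×10^-5 K/W
  R_aerogel blanket = (1/1.80 − 1/2.11)/(4πk) = 0.08162/(4π·0.0154) = 0.4218 K/W
ΣR = 3.105×10^-5 + 0.4218 = 0.4218 K/W
Q = ΔT/ΣR = (321.4 K − 285.7 K)/0.4218 = 84.6 W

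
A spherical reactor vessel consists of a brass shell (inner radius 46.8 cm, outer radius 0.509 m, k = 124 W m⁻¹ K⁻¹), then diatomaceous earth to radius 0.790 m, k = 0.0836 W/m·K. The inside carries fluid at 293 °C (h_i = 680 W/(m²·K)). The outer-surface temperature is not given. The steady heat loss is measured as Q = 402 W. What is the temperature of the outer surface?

Series resistances:
  R_conv,in = 1/(4πr²h) = 1/(4π·0.468²·680) = 5.343×10^-4 K/W
  R_brass = (1/0.468 − 1/0.509)/(4πk) = 0.1721/(4π·124) = 1.105×10^-4 K/W
  R_diatomaceous earth = (1/0.509 − 1/0.790)/(4πk) = 0.6988/(4π·0.0836) = 0.6652 K/W
ΣR = 0.6658 K/W
ΔT = Q·ΣR = 402 × 0.6658 = 267.7 K
Heat flows outward, so T_out = T_in − ΔT = 293 − 267.7 = 25.3 °C

T_out = 25.3 °C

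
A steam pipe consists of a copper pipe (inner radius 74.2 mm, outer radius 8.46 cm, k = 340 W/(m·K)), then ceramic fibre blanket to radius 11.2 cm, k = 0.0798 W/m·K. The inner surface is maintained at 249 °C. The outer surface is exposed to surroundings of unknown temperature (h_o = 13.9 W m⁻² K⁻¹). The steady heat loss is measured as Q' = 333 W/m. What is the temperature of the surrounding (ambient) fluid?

T_out = 28.6 °C

Series resistances:
  R'_copper = ln(0.0846/0.0742)/(2πk) = 0.1312/(2π·340) = 6.140×10^-5 m·K/W
  R'_ceramic fibre blanket = ln(0.112/0.0846)/(2πk) = 0.2806/(2π·0.0798) = 0.5596 m·K/W
  R'_conv,out = 1/(2πr h) = 1/(2π·0.112·13.9) = 0.1022 m·K/W
ΣR = 0.6619 m·K/W
ΔT = Q'·ΣR = 333 × 0.6619 = 220.4 K
Heat flows outward, so T_out = T_in − ΔT = 249 − 220.4 = 28.6 °C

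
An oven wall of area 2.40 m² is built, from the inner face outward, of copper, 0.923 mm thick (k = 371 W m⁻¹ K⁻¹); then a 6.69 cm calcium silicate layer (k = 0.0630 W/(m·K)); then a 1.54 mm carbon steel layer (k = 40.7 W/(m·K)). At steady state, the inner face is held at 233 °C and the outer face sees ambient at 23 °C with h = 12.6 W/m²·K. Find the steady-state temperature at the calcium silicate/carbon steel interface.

T = 37.6 °C

Resistance network (inner→outer):
  R_copper = L/(kA) = 9.23×10^-4/(371·2.40) = 1.037×10^-6 K/W
  R_calcium silicate = L/(kA) = 0.0669/(0.0630·2.40) = 0.4425 K/W
  R_carbon steel = L/(kA) = 0.00154/(40.7·2.40) = 1.577×10^-5 K/W
  R_conv,out = 1/(hA) = 1/(12.6·2.40) = 0.03307 K/W
ΣR = 1.037×10^-6 + 0.4425 + 1.577×10^-5 + 0.03307 = 0.4756 K/W
Q = ΔT/ΣR = (233 °C − 23 °C)/0.4756 = 441.5 W
From the inner boundary to the calcium silicate/carbon steel interface, ΣR_partial = 0.4425 K/W.
T_interface = T_in − Q·ΣR_partial = 233 °C − (441.5)(0.4425) = 37.6 °C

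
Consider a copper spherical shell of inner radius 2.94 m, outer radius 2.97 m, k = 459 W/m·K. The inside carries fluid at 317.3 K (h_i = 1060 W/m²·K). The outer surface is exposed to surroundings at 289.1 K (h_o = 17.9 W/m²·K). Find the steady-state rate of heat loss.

Q = 54.9 kW

Series thermal resistances, inner to outer:
  R_conv,in = 1/(4πr²h) = 1/(4π·2.94²·1060) = 8.685×10^-6 K/W
  R_copper = (1/2.94 − 1/2.97)/(4πk) = 0.003436/(4π·459) = 5.957×10^-7 K/W
  R_conv,out = 1/(4πr²h) = 1/(4π·2.97²·17.9) = 5.040×10^-4 K/W
ΣR = 8.685×10^-6 + 5.957×10^-7 + 5.040×10^-4 = 5.133×10^-4 K/W
Q = ΔT/ΣR = (317.3 K − 289.1 K)/5.133×10^-4 = 54900 W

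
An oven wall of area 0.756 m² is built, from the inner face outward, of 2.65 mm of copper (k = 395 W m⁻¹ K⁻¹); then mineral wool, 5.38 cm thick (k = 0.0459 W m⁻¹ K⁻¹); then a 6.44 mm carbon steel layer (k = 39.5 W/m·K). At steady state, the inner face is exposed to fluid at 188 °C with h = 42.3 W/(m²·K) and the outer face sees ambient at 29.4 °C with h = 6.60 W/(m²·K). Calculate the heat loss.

Series thermal resistances, inner to outer:
  R_conv,in = 1/(hA) = 1/(42.3·0.756) = 0.03127 K/W
  R_copper = L/(kA) = 0.00265/(395·0.756) = 8.874×10^-6 K/W
  R_mineral wool = L/(kA) = 0.0538/(0.0459·0.756) = 1.550 K/W
  R_carbon steel = L/(kA) = 0.00644/(39.5·0.756) = 2.157×10^-4 K/W
  R_conv,out = 1/(hA) = 1/(6.60·0.756) = 0.2004 K/W
ΣR = 0.03127 + 8.874×10^-6 + 1.550 + 2.157×10^-4 + 0.2004 = 1.782 K/W
Q = ΔT/ΣR = (188 °C − 29.4 °C)/1.782 = 89.0 W

Q = 89.0 W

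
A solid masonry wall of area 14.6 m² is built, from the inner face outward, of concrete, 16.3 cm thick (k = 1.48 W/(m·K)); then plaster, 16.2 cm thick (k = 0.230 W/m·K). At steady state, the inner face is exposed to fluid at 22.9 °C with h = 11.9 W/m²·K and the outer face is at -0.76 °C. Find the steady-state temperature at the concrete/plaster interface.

T = 17.8 °C

Series thermal resistances, inner to outer:
  R_conv,in = 1/(hA) = 1/(11.9·14.6) = 0.005756 K/W
  R_concrete = L/(kA) = 0.163/(1.48·14.6) = 0.007544 K/W
  R_plaster = L/(kA) = 0.162/(0.230·14.6) = 0.04824 K/W
ΣR = 0.005756 + 0.007544 + 0.04824 = 0.06154 K/W
Q = ΔT/ΣR = (22.9 °C − -0.76 °C)/0.06154 = 384.5 W
From the inner boundary to the concrete/plaster interface, ΣR_partial = 0.01330 K/W.
T_interface = T_in − Q·ΣR_partial = 22.9 °C − (384.5)(0.01330) = 17.8 °C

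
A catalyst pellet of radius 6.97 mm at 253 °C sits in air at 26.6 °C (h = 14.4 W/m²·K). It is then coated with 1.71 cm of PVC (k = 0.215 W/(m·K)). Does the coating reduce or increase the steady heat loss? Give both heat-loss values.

increases: 1.99 → 4.79 W

Critical radius for a sphere: r_cr = 2k/h = 0.0299 m = 2.99 cm.
Outer radius after coating: r₂ = 0.00697 + 0.0171 = 0.02407 m.
Since r₁ < r_cr and r₂ ≤ r_cr, the coating moves toward the maximum at r_cr — heat loss rises.
Bare: R = 1/(4πr₁²h) = 113.8 K/W; Q = 226.4/113.8 = 1.99 W.
Coated: R = R_cond + R_conv = 47.26 K/W; Q = 226.4/47.26 = 4.79 W.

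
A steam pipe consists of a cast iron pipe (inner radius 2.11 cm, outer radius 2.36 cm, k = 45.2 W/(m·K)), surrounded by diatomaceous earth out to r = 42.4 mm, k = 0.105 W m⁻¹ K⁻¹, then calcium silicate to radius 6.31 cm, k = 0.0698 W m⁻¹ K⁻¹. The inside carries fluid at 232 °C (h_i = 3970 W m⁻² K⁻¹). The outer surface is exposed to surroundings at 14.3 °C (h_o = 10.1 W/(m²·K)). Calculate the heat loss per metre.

Series thermal resistances, inner to outer:
  R'_conv,in = 1/(2πr h) = 1/(2π·0.0211·3970) = 0.001900 m·K/W
  R'_cast iron = ln(0.0236/0.0211)/(2πk) = 0.1120/(2π·45.2) = 3.943×10^-4 m·K/W
  R'_diatomaceous earth = ln(0.0424/0.0236)/(2πk) = 0.5859/(2π·0.105) = 0.8881 m·K/W
  R'_calcium silicate = ln(0.0631/0.0424)/(2πk) = 0.3976/(2π·0.0698) = 0.9065 m·K/W
  R'_conv,out = 1/(2πr h) = 1/(2π·0.0631·10.1) = 0.2497 m·K/W
ΣR = 0.001900 + 3.943×10^-4 + 0.8881 + 0.9065 + 0.2497 = 2.047 m·K/W
Q' = ΔT/ΣR = (232 °C − 14.3 °C)/2.047 = 106 W/m

Q' = 106 W/m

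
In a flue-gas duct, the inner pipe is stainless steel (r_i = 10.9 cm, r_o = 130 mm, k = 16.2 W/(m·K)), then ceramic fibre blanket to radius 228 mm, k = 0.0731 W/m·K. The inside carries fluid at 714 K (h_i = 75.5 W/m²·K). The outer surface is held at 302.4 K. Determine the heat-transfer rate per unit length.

Series thermal resistances, inner to outer:
  R'_conv,in = 1/(2πr h) = 1/(2π·0.109·75.5) = 0.01934 m·K/W
  R'_stainless steel = ln(0.130/0.109)/(2πk) = 0.1762/(2π·16.2) = 0.001731 m·K/W
  R'_ceramic fibre blanket = ln(0.228/0.130)/(2πk) = 0.5618/(2π·0.0731) = 1.223 m·K/W
ΣR = 0.01934 + 0.001731 + 1.223 = 1.244 m·K/W
Q' = ΔT/ΣR = (714 K − 302.4 K)/1.244 = 331 W/m

Q' = 331 W/m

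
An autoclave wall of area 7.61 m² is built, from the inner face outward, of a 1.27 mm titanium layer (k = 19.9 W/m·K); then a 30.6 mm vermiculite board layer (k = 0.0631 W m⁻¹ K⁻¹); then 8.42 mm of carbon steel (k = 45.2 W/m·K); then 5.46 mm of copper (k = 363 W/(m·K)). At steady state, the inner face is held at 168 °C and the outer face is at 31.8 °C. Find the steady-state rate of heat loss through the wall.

Q = 2.14 kW

Series thermal resistances, inner to outer:
  R_titanium = L/(kA) = 0.00127/(19.9·7.61) = 8.386×10^-6 K/W
  R_vermiculite board = L/(kA) = 0.0306/(0.0631·7.61) = 0.06372 K/W
  R_carbon steel = L/(kA) = 0.00842/(45.2·7.61) = 2.448×10^-5 K/W
  R_copper = L/(kA) = 0.00546/(363·7.61) = 1.977×10^-6 K/W
ΣR = 8.386×10^-6 + 0.06372 + 2.448×10^-5 + 1.977×10^-6 = 0.06375 K/W
Q = ΔT/ΣR = (168 °C − 31.8 °C)/0.06375 = 2140 W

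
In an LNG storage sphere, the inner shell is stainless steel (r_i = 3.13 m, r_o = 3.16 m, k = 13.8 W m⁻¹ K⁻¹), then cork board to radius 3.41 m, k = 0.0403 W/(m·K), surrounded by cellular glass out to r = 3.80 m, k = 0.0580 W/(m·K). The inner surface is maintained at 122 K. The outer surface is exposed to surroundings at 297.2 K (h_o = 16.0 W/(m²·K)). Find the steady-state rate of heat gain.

Resistance network (inner→outer):
  R_stainless steel = (1/3.13 − 1/3.16)/(4πk) = 0.003033/(4π·13.8) = 1.749×10^-5 K/W
  R_cork board = (1/3.16 − 1/3.41)/(4πk) = 0.02320/(4π·0.0403) = 0.04581 K/W
  R_cellular glass = (1/3.41 − 1/3.80)/(4πk) = 0.03010/(4π·0.0580) = 0.04129 K/W
  R_conv,out = 1/(4πr²h) = 1/(4π·3.80²·16.0) = 3.444×10^-4 K/W
ΣR = 1.749×10^-5 + 0.04581 + 0.04129 + 3.444×10^-4 = 0.08746 K/W
Q = ΔT/ΣR = (122 K − 297.2 K)/0.08746 = -2000 W
(Negative Q ⇒ heat flows inward; heat gain = 2000 W.)

Q = 2000 W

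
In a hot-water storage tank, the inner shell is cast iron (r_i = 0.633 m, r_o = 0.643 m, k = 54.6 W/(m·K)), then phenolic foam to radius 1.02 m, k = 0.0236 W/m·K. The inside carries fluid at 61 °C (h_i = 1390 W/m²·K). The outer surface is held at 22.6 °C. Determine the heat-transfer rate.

Q = 19.8 W

Resistance network (inner→outer):
  R_conv,in = 1/(4πr²h) = 1/(4π·0.633²·1390) = 1.429×10^-4 K/W
  R_cast iron = (1/0.633 − 1/0.643)/(4πk) = 0.02457/(4π·54.6) = 3.581×10^-5 K/W
  R_phenolic foam = (1/0.643 − 1/1.02)/(4πk) = 0.5748/(4π·0.0236) = 1.938 K/W
ΣR = 1.429×10^-4 + 3.581×10^-5 + 1.938 = 1.938 K/W
Q = ΔT/ΣR = (61 °C − 22.6 °C)/1.938 = 19.8 W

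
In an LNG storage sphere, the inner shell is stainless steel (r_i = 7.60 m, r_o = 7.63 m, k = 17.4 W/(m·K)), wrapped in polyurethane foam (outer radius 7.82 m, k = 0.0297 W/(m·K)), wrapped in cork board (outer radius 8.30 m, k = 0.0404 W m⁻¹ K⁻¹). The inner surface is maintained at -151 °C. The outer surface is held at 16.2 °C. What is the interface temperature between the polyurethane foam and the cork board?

T = -89.2 °C

Series thermal resistances, inner to outer:
  R_stainless steel = (1/7.60 − 1/7.63)/(4πk) = 5.173×10^-4/(4π·17.4) = 2.366×10^-6 K/W
  R_polyurethane foam = (1/7.63 − 1/7.82)/(4πk) = 0.003184/(4π·0.0297) = 0.008532 K/W
  R_cork board = (1/7.82 − 1/8.30)/(4πk) = 0.007395/(4π·0.0404) = 0.01457 K/W
ΣR = 2.366×10^-6 + 0.008532 + 0.01457 = 0.02310 K/W
Q = ΔT/ΣR = (-151 °C − 16.2 °C)/0.02310 = -7238 W
From the inner boundary to the polyurethane foam/cork board interface, ΣR_partial = 0.008534 K/W.
T_interface = T_in − Q·ΣR_partial = -151 °C − (-7238)(0.008534) = -89.2 °C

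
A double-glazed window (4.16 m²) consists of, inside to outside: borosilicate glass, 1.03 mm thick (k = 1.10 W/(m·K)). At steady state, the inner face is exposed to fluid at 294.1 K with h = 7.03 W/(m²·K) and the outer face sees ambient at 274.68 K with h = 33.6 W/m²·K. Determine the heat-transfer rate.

Treat each layer as a resistance in series:
  R_conv,in = 1/(hA) = 1/(7.03·4.16) = 0.03419 K/W
  R_borosilicate glass = L/(kA) = 0.00103/(1.10·4.16) = 2.251×10^-4 K/W
  R_conv,out = 1/(hA) = 1/(33.6·4.16) = 0.007154 K/W
ΣR = 0.03419 + 2.251×10^-4 + 0.007154 = 0.04157 K/W
Q = ΔT/ΣR = (294.1 K − 274.68 K)/0.04157 = 467 W

Q = 467 W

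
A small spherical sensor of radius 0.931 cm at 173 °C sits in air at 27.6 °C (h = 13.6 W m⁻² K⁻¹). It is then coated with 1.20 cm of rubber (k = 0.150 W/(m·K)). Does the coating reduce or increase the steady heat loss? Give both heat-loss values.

Critical radius for a sphere: r_cr = 2k/h = 0.0221 m = 2.21 cm.
Outer radius after coating: r₂ = 0.00931 + 0.0120 = 0.02131 m.
Since r₁ < r_cr and r₂ ≤ r_cr, the coating moves toward the maximum at r_cr — heat loss rises.
Bare: R = 1/(4πr₁²h) = 67.51 K/W; Q = 145.4/67.51 = 2.15 W.
Coated: R = R_cond + R_conv = 44.97 K/W; Q = 145.4/44.97 = 3.23 W.

increases: 2.15 → 3.23 W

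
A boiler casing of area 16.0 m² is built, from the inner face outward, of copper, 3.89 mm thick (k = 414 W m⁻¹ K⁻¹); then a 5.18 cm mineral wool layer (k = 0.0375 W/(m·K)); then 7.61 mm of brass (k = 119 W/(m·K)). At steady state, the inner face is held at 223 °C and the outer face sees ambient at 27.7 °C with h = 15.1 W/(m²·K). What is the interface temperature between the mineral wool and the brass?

T = 36.6 °C

Treat each layer as a resistance in series:
  R_copper = L/(kA) = 0.00389/(414·16.0) = 5.873×10^-7 K/W
  R_mineral wool = L/(kA) = 0.0518/(0.0375·16.0) = 0.08633 K/W
  R_brass = L/(kA) = 0.00761/(119·16.0) = 3.997×10^-6 K/W
  R_conv,out = 1/(hA) = 1/(15.1·16.0) = 0.004139 K/W
ΣR = 5.873×10^-7 + 0.08633 + 3.997×10^-6 + 0.004139 = 0.09047 K/W
Q = ΔT/ΣR = (223 °C − 27.7 °C)/0.09047 = 2159 W
From the inner boundary to the mineral wool/brass interface, ΣR_partial = 0.08633 K/W.
T_interface = T_in − Q·ΣR_partial = 223 °C − (2159)(0.08633) = 36.6 °C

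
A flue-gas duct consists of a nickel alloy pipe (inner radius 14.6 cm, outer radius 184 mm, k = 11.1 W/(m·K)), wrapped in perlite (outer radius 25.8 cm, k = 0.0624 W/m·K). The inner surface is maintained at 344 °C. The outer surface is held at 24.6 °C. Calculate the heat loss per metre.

Q' = 369 W/m

Treat each layer as a resistance in series:
  R'_nickel alloy = ln(0.184/0.146)/(2πk) = 0.2313/(2π·11.1) = 0.003317 m·K/W
  R'_perlite = ln(0.258/0.184)/(2πk) = 0.3380/(2π·0.0624) = 0.8622 m·K/W
ΣR = 0.003317 + 0.8622 = 0.8655 m·K/W
Q' = ΔT/ΣR = (344 °C − 24.6 °C)/0.8655 = 369 W/m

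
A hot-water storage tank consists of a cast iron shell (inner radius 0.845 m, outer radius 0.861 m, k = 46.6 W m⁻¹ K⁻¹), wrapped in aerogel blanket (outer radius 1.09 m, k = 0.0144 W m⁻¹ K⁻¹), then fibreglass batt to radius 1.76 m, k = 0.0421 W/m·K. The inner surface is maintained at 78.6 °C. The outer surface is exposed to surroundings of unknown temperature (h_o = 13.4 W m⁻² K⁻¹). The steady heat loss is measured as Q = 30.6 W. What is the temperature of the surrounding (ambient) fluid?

Sum the resistances:
  R_cast iron = (1/0.845 − 1/0.861)/(4πk) = 0.02199/(4π·46.6) = 3.755×10^-5 K/W
  R_aerogel blanket = (1/0.861 − 1/1.09)/(4πk) = 0.2440/(4π·0.0144) = 1.348 K/W
  R_fibreglass batt = (1/1.09 − 1/1.76)/(4πk) = 0.3492/(4π·0.0421) = 0.6602 K/W
  R_conv,out = 1/(4πr²h) = 1/(4π·1.76²·13.4) = 0.001917 K/W
ΣR = 2.011 K/W
ΔT = Q·ΣR = 30.6 × 2.011 = 61.54 K
Heat flows outward, so T_out = T_in − ΔT = 78.6 − 61.54 = 17.1 °C

T_out = 17.1 °C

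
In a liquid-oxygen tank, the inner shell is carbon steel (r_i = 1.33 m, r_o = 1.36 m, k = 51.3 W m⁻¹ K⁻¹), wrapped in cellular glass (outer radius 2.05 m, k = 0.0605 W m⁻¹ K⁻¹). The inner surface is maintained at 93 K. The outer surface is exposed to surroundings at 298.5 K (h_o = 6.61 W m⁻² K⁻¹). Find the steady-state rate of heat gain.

Q = 626 W

Series thermal resistances, inner to outer:
  R_carbon steel = (1/1.33 − 1/1.36)/(4πk) = 0.01659/(4π·51.3) = 2.573×10^-5 K/W
  R_cellular glass = (1/1.36 − 1/2.05)/(4πk) = 0.2475/(4π·0.0605) = 0.3255 K/W
  R_conv,out = 1/(4πr²h) = 1/(4π·2.05²·6.61) = 0.002865 K/W
ΣR = 2.573×10^-5 + 0.3255 + 0.002865 = 0.3284 K/W
Q = ΔT/ΣR = (93 K − 298.5 K)/0.3284 = -626 W
(Negative Q ⇒ heat flows inward; heat gain = 626 W.)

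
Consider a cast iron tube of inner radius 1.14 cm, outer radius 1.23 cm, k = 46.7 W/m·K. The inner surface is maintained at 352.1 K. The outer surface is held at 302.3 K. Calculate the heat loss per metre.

Q' = 2πk·ΔT/ln(r₂/r₁) = 2π × 46.7 × 49.8 / ln(0.0123/0.0114) = 1.92×10^5 W/m

Q' = 192 kW/m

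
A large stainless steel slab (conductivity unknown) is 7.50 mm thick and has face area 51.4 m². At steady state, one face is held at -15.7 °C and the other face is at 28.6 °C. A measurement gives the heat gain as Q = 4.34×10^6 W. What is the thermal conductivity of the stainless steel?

ΣR = ΔT/Q = |-15.7 − 28.6|/4.34×10^6 = 1.021×10^-5 K/W
L/(kA) = 1.021×10^-5 ⇒ k = 0.00750/(1.021×10^-5·51.4) = 14.3 W/m·K

k = 14.3 W/m·K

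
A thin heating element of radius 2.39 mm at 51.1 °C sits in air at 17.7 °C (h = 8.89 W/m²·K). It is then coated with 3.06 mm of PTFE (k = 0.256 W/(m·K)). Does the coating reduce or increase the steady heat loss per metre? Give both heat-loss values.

Critical radius for a cylinder: r_cr = k/h = 0.0288 m = 2.88 cm.
Outer radius after coating: r₂ = 0.00239 + 0.00306 = 0.00545 m.
Since r₁ < r_cr and r₂ ≤ r_cr, the coating moves toward the maximum at r_cr — heat loss rises.
Bare: R = 1/(2πr₁h) = 7.491 m·K/W; Q = 33.4/7.491 = 4.46 W/m.
Coated: R = R_cond + R_conv = 3.797 m·K/W; Q = 33.4/3.797 = 8.80 W/m.

increases: 4.46 → 8.80 W/m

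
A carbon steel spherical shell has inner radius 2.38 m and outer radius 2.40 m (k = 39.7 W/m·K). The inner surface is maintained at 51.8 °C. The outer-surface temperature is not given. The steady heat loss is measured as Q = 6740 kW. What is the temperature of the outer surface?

T_out = 4.50 °C

Series resistances:
  R_carbon steel = (1/2.38 − 1/2.40)/(4πk) = 0.003501/(4π·39.7) = 7.018×10^-6 K/W
ΣR = 7.018×10^-6 K/W
ΔT = Q·ΣR = 6.74×10^6 × 7.018×10^-6 = 47.30 K
Heat flows outward, so T_out = T_in − ΔT = 51.8 − 47.30 = 4.50 °C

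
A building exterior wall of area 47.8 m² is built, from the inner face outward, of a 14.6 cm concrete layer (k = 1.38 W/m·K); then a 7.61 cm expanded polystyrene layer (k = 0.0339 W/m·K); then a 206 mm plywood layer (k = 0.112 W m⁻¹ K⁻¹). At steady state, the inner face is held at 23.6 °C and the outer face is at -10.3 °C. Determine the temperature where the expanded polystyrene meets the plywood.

Treat each layer as a resistance in series:
  R_concrete = L/(kA) = 0.146/(1.38·47.8) = 0.002213 K/W
  R_expanded polystyrene = L/(kA) = 0.0761/(0.0339·47.8) = 0.04696 K/W
  R_plywood = L/(kA) = 0.206/(0.112·47.8) = 0.03848 K/W
ΣR = 0.002213 + 0.04696 + 0.03848 = 0.08765 K/W
Q = ΔT/ΣR = (23.6 °C − -10.3 °C)/0.08765 = 386.8 W
From the inner boundary to the expanded polystyrene/plywood interface, ΣR_partial = 0.04917 K/W.
T_interface = T_in − Q·ΣR_partial = 23.6 °C − (386.8)(0.04917) = 4.58 °C

T = 4.58 °C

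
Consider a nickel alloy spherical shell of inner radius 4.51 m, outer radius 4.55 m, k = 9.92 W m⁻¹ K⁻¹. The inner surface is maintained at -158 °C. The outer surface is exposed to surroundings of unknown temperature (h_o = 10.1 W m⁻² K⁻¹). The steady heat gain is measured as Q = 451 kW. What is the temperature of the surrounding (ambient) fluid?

T_out = 20.7 °C

Sum the resistances:
  R_nickel alloy = (1/4.51 − 1/4.55)/(4πk) = 0.001949/(4π·9.92) = 1.564×10^-5 K/W
  R_conv,out = 1/(4πr²h) = 1/(4π·4.55²·10.1) = 3.806×10^-4 K/W
ΣR = 3.962×10^-4 K/W
ΔT = Q·ΣR = 4.51×10^5 × 3.962×10^-4 = 178.7 K
Heat flows inward, so T_out = T_in + ΔT = -158 + 178.7 = 20.7 °C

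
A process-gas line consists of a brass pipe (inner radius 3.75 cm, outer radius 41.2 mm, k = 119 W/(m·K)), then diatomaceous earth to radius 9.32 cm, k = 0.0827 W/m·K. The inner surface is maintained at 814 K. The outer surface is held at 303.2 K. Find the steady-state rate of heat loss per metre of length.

Series thermal resistances, inner to outer:
  R'_brass = ln(0.0412/0.0375)/(2πk) = 0.09410/(2π·119) = 1.258×10^-4 m·K/W
  R'_diatomaceous earth = ln(0.0932/0.0412)/(2πk) = 0.8163/(2π·0.0827) = 1.571 m·K/W
ΣR = 1.258×10^-4 + 1.571 = 1.571 m·K/W
Q' = ΔT/ΣR = (814 K − 303.2 K)/1.571 = 325 W/m

Q' = 325 W/m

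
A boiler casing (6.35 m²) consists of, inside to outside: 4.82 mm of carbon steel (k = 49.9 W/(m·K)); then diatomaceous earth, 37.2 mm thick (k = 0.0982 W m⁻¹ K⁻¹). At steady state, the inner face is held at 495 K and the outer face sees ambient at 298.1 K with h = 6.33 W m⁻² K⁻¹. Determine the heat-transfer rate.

Series thermal resistances, inner to outer:
  R_carbon steel = L/(kA) = 0.00482/(49.9·6.35) = 1.521×10^-5 K/W
  R_diatomaceous earth = L/(kA) = 0.0372/(0.0982·6.35) = 0.05966 K/W
  R_conv,out = 1/(hA) = 1/(6.33·6.35) = 0.02488 K/W
ΣR = 1.521×10^-5 + 0.05966 + 0.02488 = 0.08456 K/W
Q = ΔT/ΣR = (495 K − 298.1 K)/0.08456 = 2330 W

Q = 2.33 kW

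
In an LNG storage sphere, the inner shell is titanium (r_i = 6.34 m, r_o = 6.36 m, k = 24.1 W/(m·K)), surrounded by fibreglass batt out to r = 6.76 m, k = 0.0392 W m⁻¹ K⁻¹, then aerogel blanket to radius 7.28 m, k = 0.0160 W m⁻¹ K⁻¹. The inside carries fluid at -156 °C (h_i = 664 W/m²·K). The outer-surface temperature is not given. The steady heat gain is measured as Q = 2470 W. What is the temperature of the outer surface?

Sum the resistances:
  R_conv,in = 1/(4πr²h) = 1/(4π·6.34²·664) = 2.982×10^-6 K/W
  R_titanium = (1/6.34 − 1/6.36)/(4πk) = 4.960×10^-4/(4π·24.1) = 1.638×10^-6 K/W
  R_fibreglass batt = (1/6.36 − 1/6.76)/(4πk) = 0.009304/(4π·0.0392) = 0.01889 K/W
  R_aerogel blanket = (1/6.76 − 1/7.28)/(4πk) = 0.01057/(4π·0.0160) = 0.05255 K/W
ΣR = 0.07144 K/W
ΔT = Q·ΣR = 2470 × 0.07144 = 176.5 K
Heat flows inward, so T_out = T_in + ΔT = -156 + 176.5 = 20.5 °C

T_out = 20.5 °C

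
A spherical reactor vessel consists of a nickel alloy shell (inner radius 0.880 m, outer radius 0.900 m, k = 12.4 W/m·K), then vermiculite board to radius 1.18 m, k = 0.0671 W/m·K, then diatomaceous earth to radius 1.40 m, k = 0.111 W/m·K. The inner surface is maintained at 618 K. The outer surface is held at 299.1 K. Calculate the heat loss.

Q = 781 W

Resistance network (inner→outer):
  R_nickel alloy = (1/0.880 − 1/0.900)/(4πk) = 0.02525/(4π·12.4) = 1.621×10^-4 K/W
  R_vermiculite board = (1/0.900 − 1/1.18)/(4πk) = 0.2637/(4π·0.0671) = 0.3127 K/W
  R_diatomaceous earth = (1/1.18 − 1/1.40)/(4πk) = 0.1332/(4π·0.111) = 0.09547 K/W
ΣR = 1.621×10^-4 + 0.3127 + 0.09547 = 0.4083 K/W
Q = ΔT/ΣR = (618 K − 299.1 K)/0.4083 = 781 W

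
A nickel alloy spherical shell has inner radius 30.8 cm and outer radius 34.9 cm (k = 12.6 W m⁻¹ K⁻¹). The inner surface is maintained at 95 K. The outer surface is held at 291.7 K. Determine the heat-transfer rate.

Q = 81700 W

Q = 4πk·ΔT/(1/r₁ − 1/r₂) = 4π × 12.6 × 196.7 / (1/0.308 − 1/0.349) = 81700 W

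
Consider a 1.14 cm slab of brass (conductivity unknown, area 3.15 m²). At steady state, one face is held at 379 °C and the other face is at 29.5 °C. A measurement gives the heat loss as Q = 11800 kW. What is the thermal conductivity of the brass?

k = 122 W/m·K

ΣR = ΔT/Q = |379 − 29.5|/1.18×10^7 = 2.962×10^-5 K/W
L/(kA) = 2.962×10^-5 ⇒ k = 0.0114/(2.962×10^-5·3.15) = 122 W/m·K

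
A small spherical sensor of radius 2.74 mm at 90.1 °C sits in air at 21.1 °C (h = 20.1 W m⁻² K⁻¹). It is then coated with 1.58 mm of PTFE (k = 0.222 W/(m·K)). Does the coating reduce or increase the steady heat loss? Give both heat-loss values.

increases: 0.131 → 0.265 W

Critical radius for a sphere: r_cr = 2k/h = 0.0221 m = 2.21 cm.
Outer radius after coating: r₂ = 0.00274 + 0.00158 = 0.00432 m.
Since r₁ < r_cr and r₂ ≤ r_cr, the coating moves toward the maximum at r_cr — heat loss rises.
Bare: R = 1/(4πr₁²h) = 527.3 K/W; Q = 69/527.3 = 0.131 W.
Coated: R = R_cond + R_conv = 260.0 K/W; Q = 69/260.0 = 0.265 W.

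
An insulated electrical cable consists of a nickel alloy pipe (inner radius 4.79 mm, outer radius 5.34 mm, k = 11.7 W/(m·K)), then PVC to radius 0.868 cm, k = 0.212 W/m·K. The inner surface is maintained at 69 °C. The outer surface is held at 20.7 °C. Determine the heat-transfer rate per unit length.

Q' = 132 W/m

Resistance network (inner→outer):
  R'_nickel alloy = ln(0.00534/0.00479)/(2πk) = 0.1087/(2π·11.7) = 0.001479 m·K/W
  R'_PVC = ln(0.00868/0.00534)/(2πk) = 0.4858/(2π·0.212) = 0.3647 m·K/W
ΣR = 0.001479 + 0.3647 = 0.3662 m·K/W
Q' = ΔT/ΣR = (69 °C − 20.7 °C)/0.3662 = 132 W/m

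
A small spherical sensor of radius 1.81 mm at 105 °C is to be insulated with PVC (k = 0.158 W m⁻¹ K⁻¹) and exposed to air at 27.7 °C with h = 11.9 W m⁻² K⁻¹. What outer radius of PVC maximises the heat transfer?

r_cr = 2.66 cm

For a sphere, r_cr = 2k_ins/h = 2·0.158/11.9 = 0.0266 m = 2.66 cm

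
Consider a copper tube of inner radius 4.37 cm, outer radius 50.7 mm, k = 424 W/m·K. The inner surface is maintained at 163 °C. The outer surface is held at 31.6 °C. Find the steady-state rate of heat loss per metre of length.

Q' = 2πk·ΔT/ln(r₂/r₁) = 2π × 424 × 131.4 / ln(0.0507/0.0437) = 2.36×10^6 W/m

Q' = 2.36×10^6 W/m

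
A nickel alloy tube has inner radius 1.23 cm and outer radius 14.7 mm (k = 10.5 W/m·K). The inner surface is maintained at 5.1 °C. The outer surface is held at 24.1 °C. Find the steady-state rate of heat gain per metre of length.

Q' = 2πk·ΔT/ln(r₂/r₁) = 2π × 10.5 × 19 / ln(0.0147/0.0123) = 7030 W/m

Q' = 7030 W/m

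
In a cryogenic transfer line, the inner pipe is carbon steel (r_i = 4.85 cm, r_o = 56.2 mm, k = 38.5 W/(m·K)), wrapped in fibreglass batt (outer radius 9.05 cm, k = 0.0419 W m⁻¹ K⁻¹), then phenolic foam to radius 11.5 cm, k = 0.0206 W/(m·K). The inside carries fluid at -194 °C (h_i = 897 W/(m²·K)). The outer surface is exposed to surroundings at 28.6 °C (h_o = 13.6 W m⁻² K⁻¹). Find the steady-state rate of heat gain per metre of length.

Series thermal resistances, inner to outer:
  R'_conv,in = 1/(2πr h) = 1/(2π·0.0485·897) = 0.003658 m·K/W
  R'_carbon steel = ln(0.0562/0.0485)/(2πk) = 0.1474/(2π·38.5) = 6.091×10^-4 m·K/W
  R'_fibreglass batt = ln(0.0905/0.0562)/(2πk) = 0.4764/(2π·0.0419) = 1.810 m·K/W
  R'_phenolic foam = ln(0.115/0.0905)/(2πk) = 0.2396/(2π·0.0206) = 1.851 m·K/W
  R'_conv,out = 1/(2πr h) = 1/(2π·0.115·13.6) = 0.1018 m·K/W
ΣR = 0.003658 + 6.091×10^-4 + 1.810 + 1.851 + 0.1018 = 3.767 m·K/W
Q' = ΔT/ΣR = (-194 °C − 28.6 °C)/3.767 = -59.1 W/m
(Negative Q' ⇒ heat flows inward; heat gain = 59.1 W/m.)

Q' = 59.1 W/m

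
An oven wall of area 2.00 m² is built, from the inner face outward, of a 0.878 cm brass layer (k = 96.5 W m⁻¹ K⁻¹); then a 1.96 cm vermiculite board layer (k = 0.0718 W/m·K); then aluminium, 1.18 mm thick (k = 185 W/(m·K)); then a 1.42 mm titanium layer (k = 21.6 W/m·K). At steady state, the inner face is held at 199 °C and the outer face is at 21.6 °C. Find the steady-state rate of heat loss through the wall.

Q = 1300 W

Resistance network (inner→outer):
  R_brass = L/(kA) = 0.00878/(96.5·2.00) = 4.549×10^-5 K/W
  R_vermiculite board = L/(kA) = 0.0196/(0.0718·2.00) = 0.1365 K/W
  R_aluminium = L/(kA) = 0.00118/(185·2.00) = 3.189×10^-6 K/W
  R_titanium = L/(kA) = 0.00142/(21.6·2.00) = 3.287×10^-5 K/W
ΣR = 4.549×10^-5 + 0.1365 + 3.189×10^-6 + 3.287×10^-5 = 0.1366 K/W
Q = ΔT/ΣR = (199 °C − 21.6 °C)/0.1366 = 1300 W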